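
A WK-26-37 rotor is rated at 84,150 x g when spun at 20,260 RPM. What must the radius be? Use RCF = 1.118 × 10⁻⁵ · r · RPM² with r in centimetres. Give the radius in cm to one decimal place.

r ≈ 18.3 cm

84150 = 1.118 × 10⁻⁵ × r × (20260)²
r = 84150 / (1.118 × 10⁻⁵ × 410,467,600) = 84150 / 4589.028 ≈ 18.337 cm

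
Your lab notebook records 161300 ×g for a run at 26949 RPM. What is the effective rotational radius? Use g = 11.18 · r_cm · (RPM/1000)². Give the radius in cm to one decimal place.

RCF = 11.18 × r × (N/1000)²
161300 = 11.18 × r × (26.949)²
r = 161300 / (11.18 × 726.248601) = 161300 / 8119.459 ≈ 19.866 cm

r ≈ 19.9 cm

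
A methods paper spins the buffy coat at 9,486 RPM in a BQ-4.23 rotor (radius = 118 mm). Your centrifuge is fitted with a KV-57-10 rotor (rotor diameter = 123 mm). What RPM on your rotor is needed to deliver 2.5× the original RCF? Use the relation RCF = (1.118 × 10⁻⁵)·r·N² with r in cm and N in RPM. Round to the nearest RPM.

≈ 20776 RPM

Original rotor: r = 118 mm = 11.8 cm
RCF_original = 1.118 × 10⁻⁵ × 11.8 × (9486)² = 1.118 × 10⁻⁵ × 11.8 × 89,984,196 ≈ 11,871.1 × g
Target RCF = 2.5 × 11,871.1 ≈ 29,677.8 × g
Your rotor: r = 123 mm / 2 = 61.5 mm = 6.15 cm
29,677.8 = 1.118 × 10⁻⁵ × 6.15 × N²
N² = 29,677.8 / (6.8757 × 10⁻⁵) = 431,633,143
N ≈ √431,633,143 ≈ 20,775.8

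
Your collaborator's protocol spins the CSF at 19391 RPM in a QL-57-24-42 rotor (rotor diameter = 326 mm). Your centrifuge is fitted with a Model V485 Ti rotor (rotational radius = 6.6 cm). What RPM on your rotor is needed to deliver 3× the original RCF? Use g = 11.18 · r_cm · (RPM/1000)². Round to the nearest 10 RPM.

≈ 52780 RPM

Original rotor: r = 326 mm / 2 = 163 mm = 16.3 cm
RCF_original = 11.18 × 16.3 × (19.391)² = 11.18 × 16.3 × 376.010881 ≈ 68,522 × g
Target RCF = 3 × 68,522 ≈ 205,566 × g
205,566 = 11.18 × 6.6 × (N/1000)²
(N/1000)² = 205,566 / 73.788 = 2785.9
N = 1000 × √2785.9 ≈ 52,781.6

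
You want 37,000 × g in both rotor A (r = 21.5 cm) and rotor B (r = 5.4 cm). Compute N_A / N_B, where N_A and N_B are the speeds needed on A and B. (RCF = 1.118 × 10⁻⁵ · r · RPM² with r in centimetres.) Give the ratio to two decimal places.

0.50

At fixed RCF, N ∝ 1/√r, so N_A/N_B = √(r_B/r_A) = √(5.4/21.5) = √0.251163 = 0.5012.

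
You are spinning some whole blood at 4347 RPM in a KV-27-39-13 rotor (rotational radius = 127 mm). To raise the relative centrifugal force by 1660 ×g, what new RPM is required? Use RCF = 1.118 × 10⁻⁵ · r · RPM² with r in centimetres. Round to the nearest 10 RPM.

≈ 5530 RPM

r = 127 mm = 12.7 cm
Current RCF = 1.118 × 10⁻⁵ × 12.7 × (4347)² = 1.118 × 10⁻⁵ × 12.7 × 18,896,409 ≈ 2,683 × g
Target RCF = 2,683 + 1,660 = 4,343 × g
N² = 4,343 / (14.1986 × 10⁻⁵) = 30,587,523
N ≈ √30,587,523 ≈ 5,530.6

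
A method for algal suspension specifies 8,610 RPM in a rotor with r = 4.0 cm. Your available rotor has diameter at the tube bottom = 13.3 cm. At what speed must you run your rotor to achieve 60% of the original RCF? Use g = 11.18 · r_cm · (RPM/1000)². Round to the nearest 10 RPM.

RCF_original = 11.18 × 4 × (8.61)² = 11.18 × 4 × 74.1321 ≈ 3,315.2 × g
Target RCF = 0.6 × 3,315.2 ≈ 1,989.1 × g
Your rotor: r = 13.3 / 2 = 6.65 cm
1,989.1 = 11.18 × 6.65 × (N/1000)²
(N/1000)² = 1,989.1 / 74.347 = 26.75427
N = 1000 × √26.75427 ≈ 5,172.5

5170 RPM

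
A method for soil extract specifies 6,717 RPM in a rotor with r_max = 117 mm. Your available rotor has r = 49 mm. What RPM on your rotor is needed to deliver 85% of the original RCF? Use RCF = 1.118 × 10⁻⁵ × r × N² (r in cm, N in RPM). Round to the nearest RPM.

9569 RPM

Original rotor: r = 117 mm = 11.7 cm
RCF = 1.118 × 10⁻⁵ × r × N²
RCF_original = 1.118 × 10⁻⁵ × 11.7 × (6717)² = 1.118 × 10⁻⁵ × 11.7 × 45,118,089 ≈ 5,901.7 × g
Target RCF = 0.85 × 5,901.7 ≈ 5,016.4 × g
Your rotor: r = 49 mm = 4.9 cm
5,016.4 = 1.118 × 10⁻⁵ × 4.9 × N²
N² = 5,016.4 / (5.4782 × 10⁻⁵) = 91,570,224
N ≈ √91,570,224 ≈ 9,569.2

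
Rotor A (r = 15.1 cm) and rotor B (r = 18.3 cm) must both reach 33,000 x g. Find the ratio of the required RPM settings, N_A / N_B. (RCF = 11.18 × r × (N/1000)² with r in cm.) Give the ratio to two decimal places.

At fixed RCF, N ∝ 1/√r, so N_A/N_B = √(r_B/r_A) = √(18.3/15.1) = √1.211921 = 1.1009.

1.10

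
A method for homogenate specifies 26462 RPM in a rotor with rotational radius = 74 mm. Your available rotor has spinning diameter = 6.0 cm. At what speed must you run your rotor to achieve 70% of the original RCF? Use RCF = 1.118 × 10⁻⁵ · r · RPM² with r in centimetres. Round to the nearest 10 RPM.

Original rotor: r = 74 mm = 7.4 cm
RCF_original = 1.118 × 10⁻⁵ × 7.4 × (26462)² = 1.118 × 10⁻⁵ × 7.4 × 700,237,444 ≈ 57,932 × g
Target RCF = 0.7 × 57,932 ≈ 40,552.4 × g
Your rotor: r = 6.0 / 2 = 3 cm
40,552.4 = 1.118 × 10⁻⁵ × 3 × N²
N² = 40,552.4 / (3.354 × 10⁻⁵) = 1,209,075,730
N ≈ √1,209,075,730 ≈ 34,771.8

≈ 34770 RPM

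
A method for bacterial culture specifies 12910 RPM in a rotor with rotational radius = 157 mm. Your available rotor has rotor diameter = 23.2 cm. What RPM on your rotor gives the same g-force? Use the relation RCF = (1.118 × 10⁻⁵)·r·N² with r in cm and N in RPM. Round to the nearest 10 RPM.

15020 RPM

Original rotor: r = 157 mm = 15.7 cm
RCF = 1.118 × 10⁻⁵ × r × N²
RCF_original = 1.118 × 10⁻⁵ × 15.7 × (12910)² = 1.118 × 10⁻⁵ × 15.7 × 166,668,100 ≈ 29,254.6 × g
Your rotor: r = 23.2 / 2 = 11.6 cm
29,254.6 = 1.118 × 10⁻⁵ × 11.6 × N²
N² = 29,254.6 / (12.9688 × 10⁻⁵) = 225,576,769
N ≈ √225,576,769 ≈ 15,019.2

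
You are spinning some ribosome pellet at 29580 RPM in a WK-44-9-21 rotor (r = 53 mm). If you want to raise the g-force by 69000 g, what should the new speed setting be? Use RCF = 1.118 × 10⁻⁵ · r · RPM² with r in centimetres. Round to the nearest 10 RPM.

r = 53 mm = 5.3 cm
Current RCF = 1.118 × 10⁻⁵ × 5.3 × (29580)² = 1.118 × 10⁻⁵ × 5.3 × 874,976,400 ≈ 51,845.9 × g
Target RCF = 51,845.9 + 69,000 = 120,845.9 × g
N² = 120,845.9 / (5.9254 × 10⁻⁵) = 2,039,455,564
N ≈ √2,039,455,564 ≈ 45,160.3

≈ 45160 RPM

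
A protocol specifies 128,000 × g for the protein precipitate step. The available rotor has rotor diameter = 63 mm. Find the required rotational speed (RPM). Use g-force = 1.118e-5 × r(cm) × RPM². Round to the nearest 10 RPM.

r = 63 mm / 2 = 31.5 mm = 3.15 cm
RCF = 1.118 × 10⁻⁵ × r × N²
128,000 = 1.118 × 10⁻⁵ × 3.15 × N²
N² = 128,000 / (3.5217 × 10⁻⁵) = 3,634,608,286
N ≈ √3,634,608,286 ≈ 60,287.7

≈ 60290 RPM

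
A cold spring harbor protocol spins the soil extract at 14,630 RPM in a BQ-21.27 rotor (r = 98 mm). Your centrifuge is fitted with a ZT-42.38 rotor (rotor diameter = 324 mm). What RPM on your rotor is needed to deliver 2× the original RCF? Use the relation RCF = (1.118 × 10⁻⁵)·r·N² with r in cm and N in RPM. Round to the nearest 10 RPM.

Original rotor: r = 98 mm = 9.8 cm
RCF_original = 1.118 × 10⁻⁵ × 9.8 × (14630)² = 1.118 × 10⁻⁵ × 9.8 × 214,036,900 ≈ 23,450.7 × g
Target RCF = 2 × 23,450.7 ≈ 46,901.4 × g
Your rotor: r = 324 mm / 2 = 162 mm = 16.2 cm
46,901.4 = 1.118 × 10⁻⁵ × 16.2 × N²
N² = 46,901.4 / (18.1116 × 10⁻⁵) = 258,957,795
N ≈ √258,957,795 ≈ 16,092.2

≈ 16090 RPM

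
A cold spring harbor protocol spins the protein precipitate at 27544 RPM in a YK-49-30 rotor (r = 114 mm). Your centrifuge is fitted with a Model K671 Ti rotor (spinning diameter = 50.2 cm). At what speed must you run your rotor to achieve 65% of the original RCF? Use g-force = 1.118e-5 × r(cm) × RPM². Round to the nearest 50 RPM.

14950 RPM

Original rotor: r = 114 mm = 11.4 cm
RCF_original = 1.118 × 10⁻⁵ × 11.4 × (27544)² = 1.118 × 10⁻⁵ × 11.4 × 758,671,936 ≈ 96,694.3 × g
Target RCF = 0.65 × 96,694.3 ≈ 62,851.3 × g
Your rotor: r = 50.2 / 2 = 25.1 cm
62,851.3 = 1.118 × 10⁻⁵ × 25.1 × N²
N² = 62,851.3 / (28.0618 × 10⁻⁵) = 223,974,585
N ≈ √223,974,585 ≈ 14,965.8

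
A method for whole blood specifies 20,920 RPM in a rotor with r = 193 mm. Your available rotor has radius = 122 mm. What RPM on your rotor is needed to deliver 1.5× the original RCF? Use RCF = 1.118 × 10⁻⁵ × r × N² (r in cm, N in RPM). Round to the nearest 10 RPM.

Original rotor: r = 193 mm = 19.3 cm
RCF_original = 1.118 × 10⁻⁵ × 19.3 × (20920)² = 1.118 × 10⁻⁵ × 19.3 × 437,646,400 ≈ 94,432.7 × g
Target RCF = 1.5 × 94,432.7 ≈ 141,649 × g
Your rotor: r = 122 mm = 12.2 cm
141,649 = 1.118 × 10⁻⁵ × 12.2 × N²
N² = 141,649 / (13.6396 × 10⁻⁵) = 1,038,512,860
N ≈ √1,038,512,860 ≈ 32,226.0

≈ 32230 RPM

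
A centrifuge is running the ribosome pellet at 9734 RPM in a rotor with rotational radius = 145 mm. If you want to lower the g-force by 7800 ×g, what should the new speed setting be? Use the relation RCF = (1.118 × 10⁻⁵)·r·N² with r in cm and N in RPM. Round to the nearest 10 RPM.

r = 145 mm = 14.5 cm
Current RCF = 1.118 × 10⁻⁵ × 14.5 × (9734)² = 1.118 × 10⁻⁵ × 14.5 × 94,750,756 ≈ 15,360 × g
Target RCF = 15,360 − 7,800 = 7,560 × g
N² = 7,560 / (16.211 × 10⁻⁵) = 46,635,001
N ≈ √46,635,001 ≈ 6,829.0

N₂ ≈ 6830 RPM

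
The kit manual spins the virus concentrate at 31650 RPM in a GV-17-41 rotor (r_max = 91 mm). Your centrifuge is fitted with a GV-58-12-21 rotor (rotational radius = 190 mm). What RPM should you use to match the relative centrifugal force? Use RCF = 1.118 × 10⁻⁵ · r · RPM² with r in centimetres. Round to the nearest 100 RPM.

Original rotor: r = 91 mm = 9.1 cm
RCF_original = 1.118 × 10⁻⁵ × 9.1 × (31650)² = 1.118 × 10⁻⁵ × 9.1 × 1,001,722,500 ≈ 101,913.2 × g
Your rotor: r = 190 mm = 19.0 cm
101,913.2 = 1.118 × 10⁻⁵ × 19 × N²
N² = 101,913.2 / (21.242 × 10⁻⁵) = 479,772,150
N ≈ √479,772,150 ≈ 21,903.7

21900 RPM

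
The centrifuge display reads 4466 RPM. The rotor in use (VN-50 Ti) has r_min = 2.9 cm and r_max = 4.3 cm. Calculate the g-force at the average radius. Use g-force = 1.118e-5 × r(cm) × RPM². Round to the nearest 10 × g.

800 ×g

r_avg = (2.9 + 4.3) / 2 = 3.6 cm
RCF = 1.118 × 10⁻⁵ × 3.6 × (4466)² = 1.118 × 10⁻⁵ × 3.6 × 19,945,156 ≈ 802.8 × g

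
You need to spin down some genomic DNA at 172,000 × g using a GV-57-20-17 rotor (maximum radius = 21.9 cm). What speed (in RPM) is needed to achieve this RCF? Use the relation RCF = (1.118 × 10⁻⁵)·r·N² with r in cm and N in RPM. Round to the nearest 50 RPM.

N ≈ 26500 RPM

172,000 = 1.118 × 10⁻⁵ × 21.9 × N²
N² = 172,000 / (24.4842 × 10⁻⁵) = 702,493,853
N ≈ √702,493,853 ≈ 26,504.6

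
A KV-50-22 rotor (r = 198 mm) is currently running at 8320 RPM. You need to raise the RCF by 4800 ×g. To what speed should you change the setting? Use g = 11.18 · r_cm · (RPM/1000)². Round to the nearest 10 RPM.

9530 RPM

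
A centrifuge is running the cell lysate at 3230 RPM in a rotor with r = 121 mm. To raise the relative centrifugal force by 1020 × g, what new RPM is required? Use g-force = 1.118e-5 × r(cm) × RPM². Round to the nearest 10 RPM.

≈ 4240 RPM

r = 121 mm = 12.1 cm
Current RCF = 1.118 × 10⁻⁵ × 12.1 × (3230)² = 1.118 × 10⁻⁵ × 12.1 × 10,432,900 ≈ 1,411.3 × g
Target RCF = 1,411.3 + 1,020 = 2,431.3 × g
N² = 2,431.3 / (13.5278 × 10⁻⁵) = 17,972,619
N ≈ √17,972,619 ≈ 4,239.4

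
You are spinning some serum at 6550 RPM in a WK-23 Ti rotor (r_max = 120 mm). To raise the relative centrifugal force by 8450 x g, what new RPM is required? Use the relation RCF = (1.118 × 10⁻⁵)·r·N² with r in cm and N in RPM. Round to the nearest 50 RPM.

N₂ ≈ 10300 RPM

r = 120 mm = 12.0 cm
Current RCF = 1.118 × 10⁻⁵ × 12 × (6550)² = 1.118 × 10⁻⁵ × 12 × 42,902,500 ≈ 5,755.8 × g
Target RCF = 5,755.8 + 8,450 = 14,205.8 × g
N² = 14,205.8 / (13.416 × 10⁻⁵) = 105,887,001
N ≈ √105,887,001 ≈ 10,290.1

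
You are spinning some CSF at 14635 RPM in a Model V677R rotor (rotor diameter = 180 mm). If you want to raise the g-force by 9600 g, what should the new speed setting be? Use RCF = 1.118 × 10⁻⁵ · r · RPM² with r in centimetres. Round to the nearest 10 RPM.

r = 180 mm / 2 = 90 mm = 9 cm
Current RCF = 1.118 × 10⁻⁵ × 9 × (14635)² = 1.118 × 10⁻⁵ × 9 × 214,183,225 ≈ 21,551.1 × g
Target RCF = 21,551.1 + 9,600 = 31,151.1 × g
N² = 31,151.1 / (10.062 × 10⁻⁵) = 309,591,532
N ≈ √309,591,532 ≈ 17,595.2

N₂ ≈ 17600 RPM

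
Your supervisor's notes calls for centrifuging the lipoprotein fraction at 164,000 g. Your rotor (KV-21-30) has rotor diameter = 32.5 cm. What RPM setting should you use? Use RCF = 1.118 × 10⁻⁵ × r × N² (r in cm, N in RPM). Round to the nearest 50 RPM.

N ≈ 30050 RPM

r = 32.5 / 2 = 16.25 cm
RCF = 1.118 × 10⁻⁵ × r × N²
164,000 = 1.118 × 10⁻⁵ × 16.25 × N²
N² = 164,000 / (18.1675 × 10⁻⁵) = 902,710,885
N ≈ √902,710,885 ≈ 30,045.1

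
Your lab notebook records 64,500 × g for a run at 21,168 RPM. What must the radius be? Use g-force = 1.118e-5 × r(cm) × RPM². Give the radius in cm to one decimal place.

RCF = 1.118 × 10⁻⁵ × r × N²
64500 = 1.118 × 10⁻⁵ × r × (21168)²
r = 64500 / (1.118 × 10⁻⁵ × 448,084,224) = 64500 / 5009.582 ≈ 12.875 cm

≈ 12.9 cm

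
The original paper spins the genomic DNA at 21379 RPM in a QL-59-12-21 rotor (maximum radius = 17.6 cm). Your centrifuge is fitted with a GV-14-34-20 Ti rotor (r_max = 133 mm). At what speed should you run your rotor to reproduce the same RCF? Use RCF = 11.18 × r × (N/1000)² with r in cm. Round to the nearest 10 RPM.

≈ 24590 RPM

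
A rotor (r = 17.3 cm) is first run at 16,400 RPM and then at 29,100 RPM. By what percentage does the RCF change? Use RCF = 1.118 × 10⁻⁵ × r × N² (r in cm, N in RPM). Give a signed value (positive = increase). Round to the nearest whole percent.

+215%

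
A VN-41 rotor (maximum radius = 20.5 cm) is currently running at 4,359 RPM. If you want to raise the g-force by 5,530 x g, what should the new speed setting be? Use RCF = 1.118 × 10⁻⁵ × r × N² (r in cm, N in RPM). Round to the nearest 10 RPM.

Current RCF = 1.118 × 10⁻⁵ × 20.5 × (4359)² = 1.118 × 10⁻⁵ × 20.5 × 19,000,881 ≈ 4,354.8 × g
Target RCF = 4,354.8 + 5,530 = 9,884.8 × g
N² = 9,884.8 / (22.919 × 10⁻⁵) = 43,129,281
N ≈ √43,129,281 ≈ 6,567.3

N₂ ≈ 6570 RPM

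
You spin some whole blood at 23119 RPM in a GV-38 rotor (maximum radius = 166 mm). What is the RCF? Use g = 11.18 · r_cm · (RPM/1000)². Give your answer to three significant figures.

r = 166 mm = 16.6 cm
RCF = 11.18 × 16.6 × (23.119)² = 11.18 × 16.6 × 534.488161 ≈ 99,194.6 × g

99200 ×g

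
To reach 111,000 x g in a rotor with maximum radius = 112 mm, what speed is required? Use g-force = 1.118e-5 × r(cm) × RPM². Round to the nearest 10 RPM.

r = 112 mm = 11.2 cm
111,000 = 1.118 × 10⁻⁵ × 11.2 × N²
N² = 111,000 / (12.5216 × 10⁻⁵) = 886,468,183
N ≈ √886,468,183 ≈ 29,773.6

≈ 29770 RPM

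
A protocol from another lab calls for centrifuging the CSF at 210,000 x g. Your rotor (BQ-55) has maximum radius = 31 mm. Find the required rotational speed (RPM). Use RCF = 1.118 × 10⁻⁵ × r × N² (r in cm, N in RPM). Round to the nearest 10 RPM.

r = 31 mm = 3.1 cm
210,000 = 1.118 × 10⁻⁵ × 3.1 × N²
N² = 210,000 / (3.4658 × 10⁻⁵) = 6,059,207,109
N ≈ √6,059,207,109 ≈ 77,840.9

N ≈ 77840 RPM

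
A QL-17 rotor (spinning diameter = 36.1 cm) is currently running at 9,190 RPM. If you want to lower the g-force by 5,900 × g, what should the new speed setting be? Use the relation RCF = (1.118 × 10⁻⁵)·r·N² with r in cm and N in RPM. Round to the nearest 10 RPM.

7430 RPM

r = 36.1 / 2 = 18.05 cm
Current RCF = 1.118 × 10⁻⁵ × 18.05 × (9190)² = 1.118 × 10⁻⁵ × 18.05 × 84,456,100 ≈ 17,043.2 × g
Target RCF = 17,043.2 − 5,900 = 11,143.2 × g
N² = 11,143.2 / (20.1799 × 10⁻⁵) = 55,219,302
N ≈ √55,219,302 ≈ 7,431.0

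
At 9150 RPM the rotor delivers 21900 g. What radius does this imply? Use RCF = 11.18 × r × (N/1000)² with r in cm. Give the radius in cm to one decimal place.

RCF = 11.18 × r × (N/1000)²
21900 = 11.18 × r × (9.15)²
r = 21900 / (11.18 × 83.7225) = 21900 / 936.0176 ≈ 23.397 cm

≈ 23.4 cm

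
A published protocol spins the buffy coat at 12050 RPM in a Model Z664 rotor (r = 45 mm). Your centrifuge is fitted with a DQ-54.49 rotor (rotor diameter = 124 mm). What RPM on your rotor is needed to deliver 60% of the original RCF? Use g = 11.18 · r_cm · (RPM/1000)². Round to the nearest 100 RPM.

≈ 8000 RPM

Original rotor: r = 45 mm = 4.5 cm
RCF_original = 11.18 × 4.5 × (12.05)² = 11.18 × 4.5 × 145.2025 ≈ 7,305.1 × g
Target RCF = 0.6 × 7,305.1 ≈ 4,383.1 × g
Your rotor: r = 124 mm / 2 = 62 mm = 6.2 cm
4,383.1 = 11.18 × 6.2 × (N/1000)²
(N/1000)² = 4,383.1 / 69.316 = 63.2336
N = 1000 × √63.2336 ≈ 7,952.0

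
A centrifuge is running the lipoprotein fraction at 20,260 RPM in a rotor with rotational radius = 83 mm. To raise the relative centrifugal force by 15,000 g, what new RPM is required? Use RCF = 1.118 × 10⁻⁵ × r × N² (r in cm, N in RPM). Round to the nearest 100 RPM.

r = 83 mm = 8.3 cm
Current RCF = 1.118 × 10⁻⁵ × 8.3 × (20260)² = 1.118 × 10⁻⁵ × 8.3 × 410,467,600 ≈ 38,088.9 × g
Target RCF = 38,088.9 + 15,000 = 53,088.9 × g
N² = 53,088.9 / (9.2794 × 10⁻⁵) = 572,115,654
N ≈ √572,115,654 ≈ 23,918.9

N₂ ≈ 23900 RPM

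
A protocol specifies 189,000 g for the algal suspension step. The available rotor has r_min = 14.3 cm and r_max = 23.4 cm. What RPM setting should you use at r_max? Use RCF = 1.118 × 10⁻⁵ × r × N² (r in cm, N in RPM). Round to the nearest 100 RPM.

≈ 26900 RPM

Use r_max = 23.4 cm.
RCF = 1.118 × 10⁻⁵ × r × N²
189,000 = 1.118 × 10⁻⁵ × 23.4 × N²
N² = 189,000 / (26.1612 × 10⁻⁵) = 722,443,925
N ≈ √722,443,925 ≈ 26,878.3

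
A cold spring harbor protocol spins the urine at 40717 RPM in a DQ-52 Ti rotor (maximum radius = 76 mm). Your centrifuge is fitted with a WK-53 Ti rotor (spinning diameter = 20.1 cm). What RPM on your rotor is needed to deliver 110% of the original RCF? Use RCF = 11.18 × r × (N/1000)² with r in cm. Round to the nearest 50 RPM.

37150 RPM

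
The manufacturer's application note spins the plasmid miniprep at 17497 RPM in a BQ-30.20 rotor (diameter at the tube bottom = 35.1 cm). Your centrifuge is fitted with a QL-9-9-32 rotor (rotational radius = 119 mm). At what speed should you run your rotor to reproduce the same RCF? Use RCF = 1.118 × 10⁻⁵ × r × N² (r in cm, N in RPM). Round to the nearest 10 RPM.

≈ 21250 RPM

Original rotor: r = 35.1 / 2 = 17.55 cm
RCF = 1.118 × 10⁻⁵ × r × N²
RCF_original = 1.118 × 10⁻⁵ × 17.55 × (17497)² = 1.118 × 10⁻⁵ × 17.55 × 306,145,009 ≈ 60,068.4 × g
Your rotor: r = 119 mm = 11.9 cm
60,068.4 = 1.118 × 10⁻⁵ × 11.9 × N²
N² = 60,068.4 / (13.3042 × 10⁻⁵) = 451,499,526
N ≈ √451,499,526 ≈ 21,248.5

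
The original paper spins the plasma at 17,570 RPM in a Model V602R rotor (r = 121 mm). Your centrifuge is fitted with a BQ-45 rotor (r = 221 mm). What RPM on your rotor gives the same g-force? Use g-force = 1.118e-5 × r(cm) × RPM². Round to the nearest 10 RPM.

Original rotor: r = 121 mm = 12.1 cm
RCF_original = 1.118 × 10⁻⁵ × 12.1 × (17570)² = 1.118 × 10⁻⁵ × 12.1 × 308,704,900 ≈ 41,761 × g
Your rotor: r = 221 mm = 22.1 cm
41,761 = 1.118 × 10⁻⁵ × 22.1 × N²
N² = 41,761 / (24.7078 × 10⁻⁵) = 169,019,500
N ≈ √169,019,500 ≈ 13,000.7

13000 RPM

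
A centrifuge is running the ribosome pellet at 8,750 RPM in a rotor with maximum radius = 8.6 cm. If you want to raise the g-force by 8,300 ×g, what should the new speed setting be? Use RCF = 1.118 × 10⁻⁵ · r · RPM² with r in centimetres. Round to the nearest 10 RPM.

N₂ ≈ 12760 RPM

Current RCF = 1.118 × 10⁻⁵ × 8.6 × (8750)² = 1.118 × 10⁻⁵ × 8.6 × 76,562,500 ≈ 7,361.3 × g
Target RCF = 7,361.3 + 8,300 = 15,661.3 × g
N² = 15,661.3 / (9.6148 × 10⁻⁵) = 162,887,424
N ≈ √162,887,424 ≈ 12,762.7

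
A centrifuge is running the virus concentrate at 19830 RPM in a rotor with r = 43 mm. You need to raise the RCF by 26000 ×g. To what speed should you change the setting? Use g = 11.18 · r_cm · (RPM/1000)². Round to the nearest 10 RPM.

30560 RPM

r = 43 mm = 4.3 cm
Current RCF = 11.18 × 4.3 × (19.83)² = 11.18 × 4.3 × 393.2289 ≈ 18,904.1 × g
Target RCF = 18,904.1 + 26,000 = 44,904.1 × g
(N/1000)² = 44,904.1 / 48.074 = 934.0621
N = 1000 × √934.0621 ≈ 30,562.4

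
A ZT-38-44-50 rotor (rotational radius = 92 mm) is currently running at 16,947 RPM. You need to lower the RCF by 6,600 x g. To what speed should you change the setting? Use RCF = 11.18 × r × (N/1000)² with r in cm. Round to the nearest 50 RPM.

14950 RPM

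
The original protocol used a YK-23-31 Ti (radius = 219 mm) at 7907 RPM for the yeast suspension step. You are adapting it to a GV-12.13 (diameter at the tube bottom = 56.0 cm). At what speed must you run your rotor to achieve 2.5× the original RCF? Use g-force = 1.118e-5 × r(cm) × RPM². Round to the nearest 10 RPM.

Original rotor: r = 219 mm = 21.9 cm
RCF_original = 1.118 × 10⁻⁵ × 21.9 × (7907)² = 1.118 × 10⁻⁵ × 21.9 × 62,520,649 ≈ 15,307.7 × g
Target RCF = 2.5 × 15,307.7 ≈ 38,269.2 × g
Your rotor: r = 56.0 / 2 = 28 cm
38,269.2 = 1.118 × 10⁻⁵ × 28 × N²
N² = 38,269.2 / (31.304 × 10⁻⁵) = 122,250,192
N ≈ √122,250,192 ≈ 11,056.7

≈ 11060 RPM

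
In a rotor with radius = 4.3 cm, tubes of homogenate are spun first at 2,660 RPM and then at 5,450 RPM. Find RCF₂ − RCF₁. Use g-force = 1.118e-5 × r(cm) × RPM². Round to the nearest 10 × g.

RCF₁ = 1.118 × 10⁻⁵ × 4.3 × (2660)² = 1.118 × 10⁻⁵ × 4.3 × 7,075,600 ≈ 340.2 × g
RCF₂ = 1.118 × 10⁻⁵ × 4.3 × (5450)² = 1.118 × 10⁻⁵ × 4.3 × 29,702,500 ≈ 1,427.9 × g
Increase = 1,427.9 − 340.2 = 1,087.7

1090 x g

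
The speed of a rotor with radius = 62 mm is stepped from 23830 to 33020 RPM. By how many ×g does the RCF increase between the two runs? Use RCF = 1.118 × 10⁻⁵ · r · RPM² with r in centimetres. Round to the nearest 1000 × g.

r = 62 mm = 6.2 cm
RCF₁ = 1.118 × 10⁻⁵ × 6.2 × (23830)² = 1.118 × 10⁻⁵ × 6.2 × 567,868,900 ≈ 39,362.4 × g
RCF₂ = 1.118 × 10⁻⁵ × 6.2 × (33020)² = 1.118 × 10⁻⁵ × 6.2 × 1,090,320,400 ≈ 75,576.6 × g
Increase = 75,576.6 − 39,362.4 = 36,214.2

≈ 36000 ×g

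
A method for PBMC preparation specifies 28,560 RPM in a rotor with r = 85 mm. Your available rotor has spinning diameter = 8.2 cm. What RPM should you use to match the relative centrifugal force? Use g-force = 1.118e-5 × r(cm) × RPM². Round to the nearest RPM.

≈ 41122 RPM

Original rotor: r = 85 mm = 8.5 cm
RCF = 1.118 × 10⁻⁵ × r × N²
RCF_original = 1.118 × 10⁻⁵ × 8.5 × (28560)² = 1.118 × 10⁻⁵ × 8.5 × 815,673,600 ≈ 77,513.5 × g
Your rotor: r = 8.2 / 2 = 4.1 cm
77,513.5 = 1.118 × 10⁻⁵ × 4.1 × N²
N² = 77,513.5 / (4.5838 × 10⁻⁵) = 1,691,031,459
N ≈ √1,691,031,459 ≈ 41,122.2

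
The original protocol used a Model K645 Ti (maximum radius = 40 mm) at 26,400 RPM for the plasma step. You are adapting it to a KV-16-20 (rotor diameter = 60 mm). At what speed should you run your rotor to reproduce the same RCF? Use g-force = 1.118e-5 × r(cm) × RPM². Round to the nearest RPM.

Original rotor: r = 40 mm = 4.0 cm
RCF = 1.118 × 10⁻⁵ × r × N²
RCF_original = 1.118 × 10⁻⁵ × 4 × (26400)² = 1.118 × 10⁻⁵ × 4 × 696,960,000 ≈ 31,168.1 × g
Your rotor: r = 60 mm / 2 = 30 mm = 3 cm
31,168.1 = 1.118 × 10⁻⁵ × 3 × N²
N² = 31,168.1 / (3.354 × 10⁻⁵) = 929,281,455
N ≈ √929,281,455 ≈ 30,484.1

30484 RPM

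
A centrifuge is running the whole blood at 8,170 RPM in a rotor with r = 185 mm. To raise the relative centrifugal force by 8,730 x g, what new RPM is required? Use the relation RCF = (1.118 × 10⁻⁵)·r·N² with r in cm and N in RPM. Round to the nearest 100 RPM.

r = 185 mm = 18.5 cm
Current RCF = 1.118 × 10⁻⁵ × 18.5 × (8170)² = 1.118 × 10⁻⁵ × 18.5 × 66,748,900 ≈ 13,805.7 × g
Target RCF = 13,805.7 + 8,730 = 22,535.7 × g
N² = 22,535.7 / (20.683 × 10⁻⁵) = 108,957,598
N ≈ √108,957,598 ≈ 10,438.3

N₂ ≈ 10400 RPM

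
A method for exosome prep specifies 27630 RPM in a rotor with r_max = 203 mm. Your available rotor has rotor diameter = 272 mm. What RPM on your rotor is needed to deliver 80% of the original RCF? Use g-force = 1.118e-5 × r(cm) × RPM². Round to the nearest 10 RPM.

Original rotor: r = 203 mm = 20.3 cm
RCF = 1.118 × 10⁻⁵ × r × N²
RCF_original = 1.118 × 10⁻⁵ × 20.3 × (27630)² = 1.118 × 10⁻⁵ × 20.3 × 763,416,900 ≈ 173,260.5 × g
Target RCF = 0.8 × 173,260.5 ≈ 138,608.4 × g
Your rotor: r = 272 mm / 2 = 136 mm = 13.6 cm
138,608.4 = 1.118 × 10⁻⁵ × 13.6 × N²
N² = 138,608.4 / (15.2048 × 10⁻⁵) = 911,609,492
N ≈ √911,609,492 ≈ 30,192.9

30190 RPM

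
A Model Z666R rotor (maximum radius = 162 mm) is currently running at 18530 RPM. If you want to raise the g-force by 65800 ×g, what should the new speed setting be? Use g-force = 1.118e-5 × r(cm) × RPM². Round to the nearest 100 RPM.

≈ 26600 RPM

r = 162 mm = 16.2 cm
Current RCF = 1.118 × 10⁻⁵ × 16.2 × (18530)² = 1.118 × 10⁻⁵ × 16.2 × 343,360,900 ≈ 62,188.2 × g
Target RCF = 62,188.2 + 65,800 = 127,988.2 × g
N² = 127,988.2 / (18.1116 × 10⁻⁵) = 706,664,237
N ≈ √706,664,237 ≈ 26,583.2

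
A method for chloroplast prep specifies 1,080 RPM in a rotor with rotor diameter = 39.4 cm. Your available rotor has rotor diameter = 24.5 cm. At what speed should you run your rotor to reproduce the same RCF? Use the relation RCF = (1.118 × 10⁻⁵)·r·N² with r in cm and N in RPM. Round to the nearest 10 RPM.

1370 RPM

Original rotor: r = 39.4 / 2 = 19.7 cm
RCF = 1.118 × 10⁻⁵ × r × N²
RCF_original = 1.118 × 10⁻⁵ × 19.7 × (1080)² = 1.118 × 10⁻⁵ × 19.7 × 1,166,400 ≈ 256.9 × g
Your rotor: r = 24.5 / 2 = 12.25 cm
256.9 = 1.118 × 10⁻⁵ × 12.25 × N²
N² = 256.9 / (13.6955 × 10⁻⁵) = 1,875,799
N ≈ √1,875,799 ≈ 1,369.6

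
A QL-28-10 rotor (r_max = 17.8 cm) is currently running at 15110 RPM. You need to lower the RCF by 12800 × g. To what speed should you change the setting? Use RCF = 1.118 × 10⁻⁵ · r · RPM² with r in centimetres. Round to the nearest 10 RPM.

Current RCF = 1.118 × 10⁻⁵ × 17.8 × (15110)² = 1.118 × 10⁻⁵ × 17.8 × 228,312,100 ≈ 45,435 × g
Target RCF = 45,435 − 12,800 = 32,635 × g
N² = 32,635 / (19.9004 × 10⁻⁵) = 163,991,679
N ≈ √163,991,679 ≈ 12,805.9

N₂ ≈ 12810 RPM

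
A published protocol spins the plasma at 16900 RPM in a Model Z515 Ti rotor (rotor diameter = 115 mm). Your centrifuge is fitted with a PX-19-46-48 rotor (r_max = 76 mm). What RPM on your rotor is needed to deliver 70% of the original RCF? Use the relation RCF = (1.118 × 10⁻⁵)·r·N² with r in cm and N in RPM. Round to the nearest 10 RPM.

≈ 12300 RPM

Original rotor: r = 115 mm / 2 = 57.5 mm = 5.75 cm
RCF = 1.118 × 10⁻⁵ × r × N²
RCF_original = 1.118 × 10⁻⁵ × 5.75 × (16900)² = 1.118 × 10⁻⁵ × 5.75 × 285,610,000 ≈ 18,360.4 × g
Target RCF = 0.7 × 18,360.4 ≈ 12,852.3 × g
Your rotor: r = 76 mm = 7.6 cm
12,852.3 = 1.118 × 10⁻⁵ × 7.6 × N²
N² = 12,852.3 / (8.4968 × 10⁻⁵) = 151,260,475
N ≈ √151,260,475 ≈ 12,298.8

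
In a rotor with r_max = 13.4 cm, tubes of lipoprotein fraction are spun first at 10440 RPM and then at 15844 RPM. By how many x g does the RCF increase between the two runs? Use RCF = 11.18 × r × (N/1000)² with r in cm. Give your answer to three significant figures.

21300 x g

RCF₁ = 11.18 × 13.4 × (10.44)² = 11.18 × 13.4 × 108.9936 ≈ 16,328.5 × g
RCF₂ = 11.18 × 13.4 × (15.844)² = 11.18 × 13.4 × 251.032336 ≈ 37,607.7 × g
Increase = 37,607.7 − 16,328.5 = 21,279.2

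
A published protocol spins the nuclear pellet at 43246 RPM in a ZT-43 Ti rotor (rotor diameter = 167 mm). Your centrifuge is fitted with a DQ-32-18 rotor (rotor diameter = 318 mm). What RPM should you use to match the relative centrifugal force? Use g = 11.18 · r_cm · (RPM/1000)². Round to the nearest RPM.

≈ 31339 RPM

Original rotor: r = 167 mm / 2 = 83.5 mm = 8.35 cm
RCF = 11.18 × r × (N/1000)²
RCF_original = 11.18 × 8.35 × (43.246)² = 11.18 × 8.35 × 1,870.216516 ≈ 174,590.3 × g
Your rotor: r = 318 mm / 2 = 159 mm = 15.9 cm
174,590.3 = 11.18 × 15.9 × (N/1000)²
(N/1000)² = 174,590.3 / 177.762 = 982.1576
N = 1000 × √982.1576 ≈ 31,339.4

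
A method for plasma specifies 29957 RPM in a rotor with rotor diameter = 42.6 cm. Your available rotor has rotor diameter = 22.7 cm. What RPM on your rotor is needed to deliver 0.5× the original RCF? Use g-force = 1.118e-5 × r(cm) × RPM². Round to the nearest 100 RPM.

≈ 29000 RPM

Original rotor: r = 42.6 / 2 = 21.3 cm
RCF_original = 1.118 × 10⁻⁵ × 21.3 × (29957)² = 1.118 × 10⁻⁵ × 21.3 × 897,421,849 ≈ 213,706.7 × g
Target RCF = 0.5 × 213,706.7 ≈ 106,853.4 × g
Your rotor: r = 22.7 / 2 = 11.35 cm
106,853.4 = 1.118 × 10⁻⁵ × 11.35 × N²
N² = 106,853.4 / (12.6893 × 10⁻⁵) = 842,074,819
N ≈ √842,074,819 ≈ 29,018.5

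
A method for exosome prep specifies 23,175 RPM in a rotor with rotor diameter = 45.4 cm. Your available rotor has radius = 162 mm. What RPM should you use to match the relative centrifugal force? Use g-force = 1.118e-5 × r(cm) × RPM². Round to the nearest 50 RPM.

Original rotor: r = 45.4 / 2 = 22.7 cm
RCF_original = 1.118 × 10⁻⁵ × 22.7 × (23175)² = 1.118 × 10⁻⁵ × 22.7 × 537,080,625 ≈ 136,303.5 × g
Your rotor: r = 162 mm = 16.2 cm
136,303.5 = 1.118 × 10⁻⁵ × 16.2 × N²
N² = 136,303.5 / (18.1116 × 10⁻⁵) = 752,575,697
N ≈ √752,575,697 ≈ 27,433.1

27450 RPM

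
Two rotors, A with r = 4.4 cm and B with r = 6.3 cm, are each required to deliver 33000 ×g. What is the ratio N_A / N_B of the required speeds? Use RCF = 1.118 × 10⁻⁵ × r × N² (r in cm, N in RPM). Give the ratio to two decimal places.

At fixed RCF, N ∝ 1/√r, so N_A/N_B = √(r_B/r_A) = √(6.3/4.4) = √1.431818 = 1.1966.

1.20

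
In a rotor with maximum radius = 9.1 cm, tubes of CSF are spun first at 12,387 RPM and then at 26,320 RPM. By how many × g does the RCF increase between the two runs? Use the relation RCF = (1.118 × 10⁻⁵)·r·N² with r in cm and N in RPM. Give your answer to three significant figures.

54900 × g

RCF₁ = 1.118 × 10⁻⁵ × 9.1 × (12387)² = 1.118 × 10⁻⁵ × 9.1 × 153,437,769 ≈ 15,610.5 × g
RCF₂ = 1.118 × 10⁻⁵ × 9.1 × (26320)² = 1.118 × 10⁻⁵ × 9.1 × 692,742,400 ≈ 70,478.2 × g
Increase = 70,478.2 − 15,610.5 = 54,867.7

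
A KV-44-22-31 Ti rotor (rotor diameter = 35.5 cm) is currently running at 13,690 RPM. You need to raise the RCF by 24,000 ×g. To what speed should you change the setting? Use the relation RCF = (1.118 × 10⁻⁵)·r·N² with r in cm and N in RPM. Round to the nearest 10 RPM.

17560 RPM

r = 35.5 / 2 = 17.75 cm
Current RCF = 1.118 × 10⁻⁵ × 17.75 × (13690)² = 1.118 × 10⁻⁵ × 17.75 × 187,416,100 ≈ 37,191.8 × g
Target RCF = 37,191.8 + 24,000 = 61,191.8 × g
N² = 61,191.8 / (19.8445 × 10⁻⁵) = 308,356,472
N ≈ √308,356,472 ≈ 17,560.1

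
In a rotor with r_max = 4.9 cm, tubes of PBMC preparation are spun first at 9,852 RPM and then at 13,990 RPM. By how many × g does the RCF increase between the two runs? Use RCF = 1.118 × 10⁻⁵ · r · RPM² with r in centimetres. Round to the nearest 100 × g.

5400 × g

RCF₁ = 1.118 × 10⁻⁵ × 4.9 × (9852)² = 1.118 × 10⁻⁵ × 4.9 × 97,061,904 ≈ 5,317.2 × g
RCF₂ = 1.118 × 10⁻⁵ × 4.9 × (13990)² = 1.118 × 10⁻⁵ × 4.9 × 195,720,100 ≈ 10,721.9 × g
Increase = 10,721.9 − 5,317.2 = 5,404.7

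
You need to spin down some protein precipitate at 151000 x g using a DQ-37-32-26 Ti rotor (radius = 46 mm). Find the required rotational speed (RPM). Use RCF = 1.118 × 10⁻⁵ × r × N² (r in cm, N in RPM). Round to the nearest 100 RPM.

r = 46 mm = 4.6 cm
151,000 = 1.118 × 10⁻⁵ × 4.6 × N²
N² = 151,000 / (5.1428 × 10⁻⁵) = 2,936,143,735
N ≈ √2,936,143,735 ≈ 54,186.2

54200 RPM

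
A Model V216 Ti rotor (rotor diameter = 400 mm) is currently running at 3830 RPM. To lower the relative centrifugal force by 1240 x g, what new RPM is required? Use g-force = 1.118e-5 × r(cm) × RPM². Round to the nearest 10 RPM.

r = 400 mm / 2 = 200 mm = 20 cm
Current RCF = 1.118 × 10⁻⁵ × 20 × (3830)² = 1.118 × 10⁻⁵ × 20 × 14,668,900 ≈ 3,280 × g
Target RCF = 3,280 − 1,240 = 2,040 × g
N² = 2,040 / (22.36 × 10⁻⁵) = 9,123,435
N ≈ √9,123,435 ≈ 3,020.5

3020 RPM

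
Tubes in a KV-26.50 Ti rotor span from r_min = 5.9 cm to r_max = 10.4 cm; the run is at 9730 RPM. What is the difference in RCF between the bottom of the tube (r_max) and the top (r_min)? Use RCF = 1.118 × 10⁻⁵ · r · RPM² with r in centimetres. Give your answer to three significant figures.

RCF_max = 1.118 × 10⁻⁵ × 10.4 × (9730)² = 1.118 × 10⁻⁵ × 10.4 × 94,672,900 ≈ 11,007.8 × g
RCF_min = 1.118 × 10⁻⁵ × 5.9 × (9730)² = 1.118 × 10⁻⁵ × 5.9 × 94,672,900 ≈ 6,244.8 × g
ΔRCF = 11,007.8 − 6,244.8 = 4,763

4760 × g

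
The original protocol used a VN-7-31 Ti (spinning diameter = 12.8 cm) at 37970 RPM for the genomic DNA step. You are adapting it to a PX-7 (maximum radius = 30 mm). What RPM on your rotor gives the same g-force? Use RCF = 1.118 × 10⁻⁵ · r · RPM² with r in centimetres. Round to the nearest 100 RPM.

Original rotor: r = 12.8 / 2 = 6.4 cm
RCF_original = 1.118 × 10⁻⁵ × 6.4 × (37970)² = 1.118 × 10⁻⁵ × 6.4 × 1,441,720,900 ≈ 103,158 × g
Your rotor: r = 30 mm = 3.0 cm
103,158 = 1.118 × 10⁻⁵ × 3 × N²
N² = 103,158 / (3.354 × 10⁻⁵) = 3,075,670,841
N ≈ √3,075,670,841 ≈ 55,458.7

≈ 55500 RPM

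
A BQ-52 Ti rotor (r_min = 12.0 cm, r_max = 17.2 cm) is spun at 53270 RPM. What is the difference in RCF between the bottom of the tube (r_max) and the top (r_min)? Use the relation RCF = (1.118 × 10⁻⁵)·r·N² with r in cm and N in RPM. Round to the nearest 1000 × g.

165000 g

RCF_max = 1.118 × 10⁻⁵ × 17.2 × (53270)² = 1.118 × 10⁻⁵ × 17.2 × 2,837,692,900 ≈ 545,677 × g
RCF_min = 1.118 × 10⁻⁵ × 12 × (53270)² = 1.118 × 10⁻⁵ × 12 × 2,837,692,900 ≈ 380,704.9 × g
ΔRCF = 545,677 − 380,704.9 = 164,972.1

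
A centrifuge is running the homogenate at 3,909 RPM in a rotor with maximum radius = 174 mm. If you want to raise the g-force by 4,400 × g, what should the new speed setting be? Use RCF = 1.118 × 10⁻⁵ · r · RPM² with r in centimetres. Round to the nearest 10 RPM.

≈ 6160 RPM

r = 174 mm = 17.4 cm
Current RCF = 1.118 × 10⁻⁵ × 17.4 × (3909)² = 1.118 × 10⁻⁵ × 17.4 × 15,280,281 ≈ 2,972.5 × g
Target RCF = 2,972.5 + 4,400 = 7,372.5 × g
N² = 7,372.5 / (19.4532 × 10⁻⁵) = 37,898,649
N ≈ √37,898,649 ≈ 6,156.2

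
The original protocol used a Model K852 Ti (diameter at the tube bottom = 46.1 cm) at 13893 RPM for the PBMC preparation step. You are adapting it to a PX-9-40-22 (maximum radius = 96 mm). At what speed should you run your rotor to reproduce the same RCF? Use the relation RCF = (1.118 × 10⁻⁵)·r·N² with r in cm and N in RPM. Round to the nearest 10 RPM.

21530 RPM

Original rotor: r = 46.1 / 2 = 23.05 cm
RCF_original = 1.118 × 10⁻⁵ × 23.05 × (13893)² = 1.118 × 10⁻⁵ × 23.05 × 193,015,449 ≈ 49,739.9 × g
Your rotor: r = 96 mm = 9.6 cm
49,739.9 = 1.118 × 10⁻⁵ × 9.6 × N²
N² = 49,739.9 / (10.7328 × 10⁻⁵) = 463,438,245
N ≈ √463,438,245 ≈ 21,527.6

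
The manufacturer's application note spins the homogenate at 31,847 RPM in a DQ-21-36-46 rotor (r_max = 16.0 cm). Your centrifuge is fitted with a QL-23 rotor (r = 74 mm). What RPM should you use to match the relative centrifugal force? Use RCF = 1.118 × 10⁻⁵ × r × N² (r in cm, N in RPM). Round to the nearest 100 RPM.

≈ 46800 RPM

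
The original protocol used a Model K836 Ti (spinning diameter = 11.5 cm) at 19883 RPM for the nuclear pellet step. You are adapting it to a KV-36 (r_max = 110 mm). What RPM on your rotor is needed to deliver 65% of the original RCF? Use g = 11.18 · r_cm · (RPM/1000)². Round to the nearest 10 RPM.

Original rotor: r = 11.5 / 2 = 5.75 cm
RCF_original = 11.18 × 5.75 × (19.883)² = 11.18 × 5.75 × 395.333689 ≈ 25,414 × g
Target RCF = 0.65 × 25,414 ≈ 16,519.1 × g
Your rotor: r = 110 mm = 11.0 cm
16,519.1 = 11.18 × 11 × (N/1000)²
(N/1000)² = 16,519.1 / 122.98 = 134.3235
N = 1000 × √134.3235 ≈ 11,589.8

11590 RPM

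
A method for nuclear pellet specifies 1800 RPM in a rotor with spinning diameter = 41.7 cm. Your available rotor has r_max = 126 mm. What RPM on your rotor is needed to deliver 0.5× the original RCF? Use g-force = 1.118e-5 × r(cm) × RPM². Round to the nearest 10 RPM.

≈ 1640 RPM

Original rotor: r = 41.7 / 2 = 20.85 cm
RCF_original = 1.118 × 10⁻⁵ × 20.85 × (1800)² = 1.118 × 10⁻⁵ × 20.85 × 3,240,000 ≈ 755.3 × g
Target RCF = 0.5 × 755.3 ≈ 377.6 × g
Your rotor: r = 126 mm = 12.6 cm
377.6 = 1.118 × 10⁻⁵ × 12.6 × N²
N² = 377.6 / (14.0868 × 10⁻⁵) = 2,680,524
N ≈ √2,680,524 ≈ 1,637.2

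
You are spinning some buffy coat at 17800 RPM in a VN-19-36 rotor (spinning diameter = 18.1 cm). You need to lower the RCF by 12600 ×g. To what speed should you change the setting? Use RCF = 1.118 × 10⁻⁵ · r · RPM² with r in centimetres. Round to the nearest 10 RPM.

r = 18.1 / 2 = 9.05 cm
Current RCF = 1.118 × 10⁻⁵ × 9.05 × (17800)² = 1.118 × 10⁻⁵ × 9.05 × 316,840,000 ≈ 32,057.6 × g
Target RCF = 32,057.6 − 12,600 = 19,457.6 × g
N² = 19,457.6 / (10.1179 × 10⁻⁵) = 192,308,681
N ≈ √192,308,681 ≈ 13,867.5

N₂ ≈ 13870 RPM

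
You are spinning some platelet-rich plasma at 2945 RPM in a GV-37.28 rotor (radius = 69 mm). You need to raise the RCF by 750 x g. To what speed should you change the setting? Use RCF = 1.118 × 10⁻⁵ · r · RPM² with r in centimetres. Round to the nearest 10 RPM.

r = 69 mm = 6.9 cm
Current RCF = 1.118 × 10⁻⁵ × 6.9 × (2945)² = 1.118 × 10⁻⁵ × 6.9 × 8,673,025 ≈ 669.1 × g
Target RCF = 669.1 + 750 = 1,419.1 × g
N² = 1,419.1 / (7.7142 × 10⁻⁵) = 18,395,945
N ≈ √18,395,945 ≈ 4,289.0

≈ 4290 RPM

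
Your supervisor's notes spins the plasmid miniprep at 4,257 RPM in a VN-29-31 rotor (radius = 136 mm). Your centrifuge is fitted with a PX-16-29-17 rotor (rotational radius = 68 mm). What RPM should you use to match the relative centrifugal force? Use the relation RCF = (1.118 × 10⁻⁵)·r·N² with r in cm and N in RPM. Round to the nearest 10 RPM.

6020 RPM

Original rotor: r = 136 mm = 13.6 cm
RCF_original = 1.118 × 10⁻⁵ × 13.6 × (4257)² = 1.118 × 10⁻⁵ × 13.6 × 18,122,049 ≈ 2,755.4 × g
Your rotor: r = 68 mm = 6.8 cm
2,755.4 = 1.118 × 10⁻⁵ × 6.8 × N²
N² = 2,755.4 / (7.6024 × 10⁻⁵) = 36,243,818
N ≈ √36,243,818 ≈ 6,020.3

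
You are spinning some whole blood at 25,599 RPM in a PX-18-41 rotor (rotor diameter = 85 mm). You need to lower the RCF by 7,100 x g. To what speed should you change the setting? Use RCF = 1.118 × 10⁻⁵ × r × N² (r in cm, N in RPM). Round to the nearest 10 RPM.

r = 85 mm / 2 = 42.5 mm = 4.25 cm
Current RCF = 1.118 × 10⁻⁵ × 4.25 × (25599)² = 1.118 × 10⁻⁵ × 4.25 × 655,308,801 ≈ 31,137 × g
Target RCF = 31,137 − 7,100 = 24,037 × g
N² = 24,037 / (4.7515 × 10⁻⁵) = 505,882,353
N ≈ √505,882,353 ≈ 22,491.8

22490 RPM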